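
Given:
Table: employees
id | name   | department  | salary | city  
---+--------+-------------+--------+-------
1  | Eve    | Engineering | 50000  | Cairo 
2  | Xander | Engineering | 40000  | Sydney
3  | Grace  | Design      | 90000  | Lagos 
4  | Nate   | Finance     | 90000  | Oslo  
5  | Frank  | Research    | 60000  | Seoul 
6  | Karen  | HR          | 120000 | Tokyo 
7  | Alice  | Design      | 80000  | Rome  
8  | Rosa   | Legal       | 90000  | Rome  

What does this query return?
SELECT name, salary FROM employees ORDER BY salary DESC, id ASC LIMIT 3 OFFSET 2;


Sort by salary DESC (id ASC tiebreak), then skip 2 and take 3
Rows 3 through 5

3 rows:
Nate, 90000
Rosa, 90000
Alice, 80000


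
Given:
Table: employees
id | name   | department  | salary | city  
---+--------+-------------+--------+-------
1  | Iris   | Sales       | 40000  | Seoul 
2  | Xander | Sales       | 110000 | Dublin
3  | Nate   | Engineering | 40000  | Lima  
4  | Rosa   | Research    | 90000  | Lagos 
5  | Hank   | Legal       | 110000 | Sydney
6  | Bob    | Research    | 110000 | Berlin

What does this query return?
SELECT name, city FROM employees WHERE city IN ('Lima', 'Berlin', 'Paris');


Filtering: city IN ('Lima', 'Berlin', 'Paris')
Matching: 2 rows

2 rows:
Nate, Lima
Bob, Berlin


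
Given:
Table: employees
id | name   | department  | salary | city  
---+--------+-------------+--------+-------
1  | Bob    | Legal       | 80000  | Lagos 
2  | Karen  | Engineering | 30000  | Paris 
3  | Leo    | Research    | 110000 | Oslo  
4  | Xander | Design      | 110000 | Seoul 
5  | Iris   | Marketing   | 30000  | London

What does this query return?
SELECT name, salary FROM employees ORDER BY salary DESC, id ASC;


Sorting by salary DESC, then id ASC for ties

5 rows:
Leo, 110000
Xander, 110000
Bob, 80000
Karen, 30000
Iris, 30000


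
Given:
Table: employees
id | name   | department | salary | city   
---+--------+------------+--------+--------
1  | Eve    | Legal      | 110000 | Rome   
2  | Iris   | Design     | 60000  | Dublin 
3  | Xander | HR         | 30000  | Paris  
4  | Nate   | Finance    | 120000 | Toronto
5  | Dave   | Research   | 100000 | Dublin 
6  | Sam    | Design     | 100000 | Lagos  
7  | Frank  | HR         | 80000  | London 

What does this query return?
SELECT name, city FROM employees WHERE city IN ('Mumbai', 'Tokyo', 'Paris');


Filtering: city IN ('Mumbai', 'Tokyo', 'Paris')
Matching: 1 rows

1 rows:
Xander, Paris


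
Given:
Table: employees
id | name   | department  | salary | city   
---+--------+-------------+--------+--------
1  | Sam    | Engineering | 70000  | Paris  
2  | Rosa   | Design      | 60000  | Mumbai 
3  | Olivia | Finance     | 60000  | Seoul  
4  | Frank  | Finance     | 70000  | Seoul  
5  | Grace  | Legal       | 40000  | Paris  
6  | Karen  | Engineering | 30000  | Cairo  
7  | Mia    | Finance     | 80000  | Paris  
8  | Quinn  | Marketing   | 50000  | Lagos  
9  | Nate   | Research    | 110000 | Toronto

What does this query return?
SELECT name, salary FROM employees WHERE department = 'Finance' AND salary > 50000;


Filtering: department = 'Finance' AND salary > 50000
Matching: 3 rows

3 rows:
Olivia, 60000
Frank, 70000
Mia, 80000


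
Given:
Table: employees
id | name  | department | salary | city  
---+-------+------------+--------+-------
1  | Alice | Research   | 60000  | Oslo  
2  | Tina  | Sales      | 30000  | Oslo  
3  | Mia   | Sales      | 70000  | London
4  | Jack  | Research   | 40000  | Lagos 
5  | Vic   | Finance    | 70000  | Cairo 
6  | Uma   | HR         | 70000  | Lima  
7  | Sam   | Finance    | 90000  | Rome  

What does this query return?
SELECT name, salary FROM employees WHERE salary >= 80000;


Filtering: salary >= 80000
Matching: 1 rows

1 rows:
Sam, 90000


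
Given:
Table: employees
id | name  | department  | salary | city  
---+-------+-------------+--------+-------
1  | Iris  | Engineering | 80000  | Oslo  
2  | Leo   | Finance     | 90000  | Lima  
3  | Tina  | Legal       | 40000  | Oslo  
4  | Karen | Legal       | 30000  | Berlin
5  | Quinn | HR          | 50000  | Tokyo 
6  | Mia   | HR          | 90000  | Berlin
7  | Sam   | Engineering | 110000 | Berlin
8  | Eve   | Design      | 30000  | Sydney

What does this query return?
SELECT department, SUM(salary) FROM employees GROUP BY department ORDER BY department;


Summing salary within each department:
  Design: 30000 = 30000
  Engineering: 80000 + 110000 = 190000
  Finance: 90000 = 90000
  HR: 50000 + 90000 = 140000
  Legal: 40000 + 30000 = 70000


5 groups:
Design, 30000
Engineering, 190000
Finance, 90000
HR, 140000
Legal, 70000


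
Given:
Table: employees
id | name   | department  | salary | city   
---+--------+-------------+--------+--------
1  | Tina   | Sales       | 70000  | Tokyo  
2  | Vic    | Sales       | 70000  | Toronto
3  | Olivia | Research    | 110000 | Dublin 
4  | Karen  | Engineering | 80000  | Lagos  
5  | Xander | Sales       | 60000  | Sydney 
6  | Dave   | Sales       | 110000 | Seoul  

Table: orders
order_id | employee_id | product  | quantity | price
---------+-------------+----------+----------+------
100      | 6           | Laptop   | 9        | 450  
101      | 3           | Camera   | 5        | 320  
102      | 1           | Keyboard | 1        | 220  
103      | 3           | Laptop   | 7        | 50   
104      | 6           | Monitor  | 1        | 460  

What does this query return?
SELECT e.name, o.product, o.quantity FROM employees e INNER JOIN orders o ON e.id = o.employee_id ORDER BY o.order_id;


Joining employees.id = orders.employee_id:
  employee Dave (id=6) -> order Laptop
  employee Olivia (id=3) -> order Camera
  employee Tina (id=1) -> order Keyboard
  employee Olivia (id=3) -> order Laptop
  employee Dave (id=6) -> order Monitor


5 rows:
Dave, Laptop, 9
Olivia, Camera, 5
Tina, Keyboard, 1
Olivia, Laptop, 7
Dave, Monitor, 1


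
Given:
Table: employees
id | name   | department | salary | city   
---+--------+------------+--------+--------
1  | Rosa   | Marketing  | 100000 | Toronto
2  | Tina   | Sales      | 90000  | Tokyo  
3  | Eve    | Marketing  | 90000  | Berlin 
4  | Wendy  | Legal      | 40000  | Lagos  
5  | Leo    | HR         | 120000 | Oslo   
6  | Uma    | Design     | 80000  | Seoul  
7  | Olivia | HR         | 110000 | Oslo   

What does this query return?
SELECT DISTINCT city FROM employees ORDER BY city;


All 'city' values (row order): Toronto, Tokyo, Berlin, Lagos, Oslo, Seoul, Oslo
Removing duplicates leaves 6 unique value(s).

6 values:
Berlin
Lagos
Oslo
Seoul
Tokyo
Toronto


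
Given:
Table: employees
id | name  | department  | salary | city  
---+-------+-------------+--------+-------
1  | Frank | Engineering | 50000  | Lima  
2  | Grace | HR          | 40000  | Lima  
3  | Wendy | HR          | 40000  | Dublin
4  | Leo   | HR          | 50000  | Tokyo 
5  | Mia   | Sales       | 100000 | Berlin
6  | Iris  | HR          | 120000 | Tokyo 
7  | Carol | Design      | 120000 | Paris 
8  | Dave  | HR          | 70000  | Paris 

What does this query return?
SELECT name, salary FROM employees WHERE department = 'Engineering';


Filtering: department = 'Engineering'
Matching rows: 1

1 rows:
Frank, 50000


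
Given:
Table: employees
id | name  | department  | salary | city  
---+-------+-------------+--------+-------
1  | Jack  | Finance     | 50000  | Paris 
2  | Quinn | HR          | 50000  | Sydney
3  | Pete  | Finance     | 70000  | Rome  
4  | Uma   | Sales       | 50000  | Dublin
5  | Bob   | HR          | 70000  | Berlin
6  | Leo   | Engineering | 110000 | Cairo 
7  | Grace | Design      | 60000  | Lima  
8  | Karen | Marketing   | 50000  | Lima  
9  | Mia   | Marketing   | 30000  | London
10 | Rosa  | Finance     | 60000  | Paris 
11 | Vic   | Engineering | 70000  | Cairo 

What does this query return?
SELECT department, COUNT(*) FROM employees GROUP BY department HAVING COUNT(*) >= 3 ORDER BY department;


Groups with count >= 3:
  Finance: 3 -> PASS
  Design: 1 -> filtered out
  Engineering: 2 -> filtered out
  HR: 2 -> filtered out
  Marketing: 2 -> filtered out
  Sales: 1 -> filtered out


1 groups:
Finance, 3


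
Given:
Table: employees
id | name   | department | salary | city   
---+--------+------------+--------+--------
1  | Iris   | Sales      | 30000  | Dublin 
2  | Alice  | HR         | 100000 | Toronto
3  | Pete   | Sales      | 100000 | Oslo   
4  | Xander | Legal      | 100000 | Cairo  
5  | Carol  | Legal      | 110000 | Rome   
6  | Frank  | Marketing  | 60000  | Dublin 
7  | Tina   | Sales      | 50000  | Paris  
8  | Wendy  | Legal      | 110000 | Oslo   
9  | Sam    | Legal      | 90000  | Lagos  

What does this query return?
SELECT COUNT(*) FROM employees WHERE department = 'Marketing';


Counting rows where department = 'Marketing'
  Frank -> MATCH


1


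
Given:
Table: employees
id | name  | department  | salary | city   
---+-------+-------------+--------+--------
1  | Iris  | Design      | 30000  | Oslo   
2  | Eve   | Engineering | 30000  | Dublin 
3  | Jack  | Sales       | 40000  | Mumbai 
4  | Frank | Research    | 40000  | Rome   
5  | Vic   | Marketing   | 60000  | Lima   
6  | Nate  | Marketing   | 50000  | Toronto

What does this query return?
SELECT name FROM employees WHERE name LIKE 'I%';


LIKE 'I%' matches names starting with 'I'
Matching: 1

1 rows:
Iris


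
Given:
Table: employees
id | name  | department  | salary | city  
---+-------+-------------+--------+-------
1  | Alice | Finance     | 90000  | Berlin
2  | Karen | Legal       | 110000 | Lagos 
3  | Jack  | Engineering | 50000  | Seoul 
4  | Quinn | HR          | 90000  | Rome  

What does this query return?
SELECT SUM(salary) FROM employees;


SUM(salary) = 90000 + 110000 + 50000 + 90000 = 340000

340000


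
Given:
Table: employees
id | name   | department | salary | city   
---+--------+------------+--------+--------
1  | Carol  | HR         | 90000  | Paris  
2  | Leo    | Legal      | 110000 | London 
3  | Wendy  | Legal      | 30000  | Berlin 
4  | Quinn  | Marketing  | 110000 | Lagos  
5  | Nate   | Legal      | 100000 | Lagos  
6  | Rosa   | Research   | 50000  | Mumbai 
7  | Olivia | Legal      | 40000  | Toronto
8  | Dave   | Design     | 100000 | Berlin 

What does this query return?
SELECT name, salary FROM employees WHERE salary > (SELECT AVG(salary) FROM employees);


Subquery: AVG(salary) = 78750.0
Filtering: salary > 78750.0
  Carol (90000) -> MATCH
  Leo (110000) -> MATCH
  Quinn (110000) -> MATCH
  Nate (100000) -> MATCH
  Dave (100000) -> MATCH


5 rows:
Carol, 90000
Leo, 110000
Quinn, 110000
Nate, 100000
Dave, 100000


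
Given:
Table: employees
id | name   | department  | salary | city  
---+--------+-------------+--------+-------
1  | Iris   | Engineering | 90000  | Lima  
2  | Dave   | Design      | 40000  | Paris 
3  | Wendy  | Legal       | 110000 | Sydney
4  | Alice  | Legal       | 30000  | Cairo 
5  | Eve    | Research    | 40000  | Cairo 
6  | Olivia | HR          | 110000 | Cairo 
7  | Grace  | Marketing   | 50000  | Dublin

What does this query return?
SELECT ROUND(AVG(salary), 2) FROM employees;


SUM(salary) = 470000
COUNT = 7
ROUND(AVG, 2) = ROUND(470000 / 7, 2) = 67142.86

67142.86


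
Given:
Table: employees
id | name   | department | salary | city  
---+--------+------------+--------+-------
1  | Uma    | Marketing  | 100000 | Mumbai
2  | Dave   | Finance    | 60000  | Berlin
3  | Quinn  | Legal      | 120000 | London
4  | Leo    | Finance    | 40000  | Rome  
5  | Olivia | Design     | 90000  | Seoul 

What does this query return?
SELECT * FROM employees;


SELECT * returns all 5 rows with all columns

5 rows:
1, Uma, Marketing, 100000, Mumbai
2, Dave, Finance, 60000, Berlin
3, Quinn, Legal, 120000, London
4, Leo, Finance, 40000, Rome
5, Olivia, Design, 90000, Seoul


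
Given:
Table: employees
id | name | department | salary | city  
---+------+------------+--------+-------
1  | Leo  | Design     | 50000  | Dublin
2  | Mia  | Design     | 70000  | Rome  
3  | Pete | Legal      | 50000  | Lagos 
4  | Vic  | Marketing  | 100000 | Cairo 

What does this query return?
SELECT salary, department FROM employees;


Projecting columns: salary, department

4 rows:
50000, Design
70000, Design
50000, Legal
100000, Marketing


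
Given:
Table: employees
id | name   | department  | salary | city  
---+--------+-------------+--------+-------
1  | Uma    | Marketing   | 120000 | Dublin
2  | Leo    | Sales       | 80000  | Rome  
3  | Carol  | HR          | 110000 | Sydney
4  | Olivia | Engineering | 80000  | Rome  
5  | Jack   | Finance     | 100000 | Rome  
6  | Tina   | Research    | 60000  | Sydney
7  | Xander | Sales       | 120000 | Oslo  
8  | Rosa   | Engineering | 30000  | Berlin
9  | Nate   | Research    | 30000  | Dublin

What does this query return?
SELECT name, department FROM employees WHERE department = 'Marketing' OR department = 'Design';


Filtering: department = 'Marketing' OR 'Design'
Matching: 1 rows

1 rows:
Uma, Marketing


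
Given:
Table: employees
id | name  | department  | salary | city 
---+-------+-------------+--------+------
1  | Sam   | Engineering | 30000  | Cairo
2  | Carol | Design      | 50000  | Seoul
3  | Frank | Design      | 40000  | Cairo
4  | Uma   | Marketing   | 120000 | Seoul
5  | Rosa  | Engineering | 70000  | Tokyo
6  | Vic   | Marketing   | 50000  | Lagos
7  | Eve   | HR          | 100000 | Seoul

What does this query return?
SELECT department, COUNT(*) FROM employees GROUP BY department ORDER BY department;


Assigning each row to its department group:
  Sam -> Engineering
  Carol -> Design
  Frank -> Design
  Uma -> Marketing
  Rosa -> Engineering
  Vic -> Marketing
  Eve -> HR


4 groups:
Design, 2
Engineering, 2
HR, 1
Marketing, 2


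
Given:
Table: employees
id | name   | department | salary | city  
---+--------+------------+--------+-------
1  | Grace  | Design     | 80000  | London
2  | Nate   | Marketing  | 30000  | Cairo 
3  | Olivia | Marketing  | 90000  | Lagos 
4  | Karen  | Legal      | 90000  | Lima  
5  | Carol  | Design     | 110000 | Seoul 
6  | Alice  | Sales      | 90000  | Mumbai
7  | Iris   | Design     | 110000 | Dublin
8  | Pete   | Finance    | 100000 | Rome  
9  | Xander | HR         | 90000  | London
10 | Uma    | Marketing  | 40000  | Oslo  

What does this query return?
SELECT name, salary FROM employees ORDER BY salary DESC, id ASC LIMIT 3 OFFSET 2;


Sort by salary DESC (id ASC tiebreak), then skip 2 and take 3
Rows 3 through 5

3 rows:
Pete, 100000
Olivia, 90000
Karen, 90000


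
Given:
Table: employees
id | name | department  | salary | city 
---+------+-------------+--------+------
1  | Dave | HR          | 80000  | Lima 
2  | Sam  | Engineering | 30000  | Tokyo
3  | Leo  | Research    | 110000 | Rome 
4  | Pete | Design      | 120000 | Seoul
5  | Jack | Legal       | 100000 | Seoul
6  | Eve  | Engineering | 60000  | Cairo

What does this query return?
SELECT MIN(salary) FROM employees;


Salaries: 80000, 30000, 110000, 120000, 100000, 60000
MIN = 30000

30000


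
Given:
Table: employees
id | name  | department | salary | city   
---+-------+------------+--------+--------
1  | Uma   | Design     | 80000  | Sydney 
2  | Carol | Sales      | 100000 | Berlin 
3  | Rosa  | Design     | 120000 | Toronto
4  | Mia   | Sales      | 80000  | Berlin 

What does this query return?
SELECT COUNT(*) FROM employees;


COUNT(*) counts all rows

4


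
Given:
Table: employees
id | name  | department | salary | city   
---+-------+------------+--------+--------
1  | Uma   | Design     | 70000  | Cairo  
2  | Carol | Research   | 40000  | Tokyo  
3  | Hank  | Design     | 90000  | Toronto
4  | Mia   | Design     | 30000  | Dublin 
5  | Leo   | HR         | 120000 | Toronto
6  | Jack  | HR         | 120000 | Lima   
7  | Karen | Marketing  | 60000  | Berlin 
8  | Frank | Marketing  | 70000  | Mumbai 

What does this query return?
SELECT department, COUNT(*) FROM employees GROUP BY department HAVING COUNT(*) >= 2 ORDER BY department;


Groups with count >= 2:
  Design: 3 -> PASS
  HR: 2 -> PASS
  Marketing: 2 -> PASS
  Research: 1 -> filtered out


3 groups:
Design, 3
HR, 2
Marketing, 2


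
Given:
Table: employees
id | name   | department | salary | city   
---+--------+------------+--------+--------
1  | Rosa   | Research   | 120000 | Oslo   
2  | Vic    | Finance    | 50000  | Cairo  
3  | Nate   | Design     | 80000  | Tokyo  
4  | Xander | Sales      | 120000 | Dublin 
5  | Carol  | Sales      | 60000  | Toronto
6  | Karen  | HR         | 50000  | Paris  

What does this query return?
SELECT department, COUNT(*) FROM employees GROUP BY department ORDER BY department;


Assigning each row to its department group:
  Rosa -> Research
  Vic -> Finance
  Nate -> Design
  Xander -> Sales
  Carol -> Sales
  Karen -> HR


5 groups:
Design, 1
Finance, 1
HR, 1
Research, 1
Sales, 2


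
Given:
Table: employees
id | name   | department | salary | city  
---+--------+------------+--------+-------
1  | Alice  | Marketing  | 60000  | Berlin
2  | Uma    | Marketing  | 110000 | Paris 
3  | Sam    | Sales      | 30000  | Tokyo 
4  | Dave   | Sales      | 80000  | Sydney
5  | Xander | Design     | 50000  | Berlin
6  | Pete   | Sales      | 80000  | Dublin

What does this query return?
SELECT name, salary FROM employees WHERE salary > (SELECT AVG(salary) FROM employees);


Subquery: AVG(salary) = 68333.33
Filtering: salary > 68333.33
  Uma (110000) -> MATCH
  Dave (80000) -> MATCH
  Pete (80000) -> MATCH


3 rows:
Uma, 110000
Dave, 80000
Pete, 80000


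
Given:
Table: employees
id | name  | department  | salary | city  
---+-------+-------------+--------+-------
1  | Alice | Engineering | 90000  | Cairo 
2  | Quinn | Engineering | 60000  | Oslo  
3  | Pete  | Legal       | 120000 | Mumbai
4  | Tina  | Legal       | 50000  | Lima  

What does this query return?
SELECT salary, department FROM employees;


Projecting columns: salary, department

4 rows:
90000, Engineering
60000, Engineering
120000, Legal
50000, Legal


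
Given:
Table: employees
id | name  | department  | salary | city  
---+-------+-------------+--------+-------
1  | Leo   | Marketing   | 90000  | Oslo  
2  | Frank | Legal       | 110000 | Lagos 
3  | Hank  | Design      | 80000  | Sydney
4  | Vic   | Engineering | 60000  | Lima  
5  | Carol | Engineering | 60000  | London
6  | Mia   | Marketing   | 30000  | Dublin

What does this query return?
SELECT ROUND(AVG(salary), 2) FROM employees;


SUM(salary) = 430000
COUNT = 6
ROUND(AVG, 2) = ROUND(430000 / 6, 2) = 71666.67

71666.67


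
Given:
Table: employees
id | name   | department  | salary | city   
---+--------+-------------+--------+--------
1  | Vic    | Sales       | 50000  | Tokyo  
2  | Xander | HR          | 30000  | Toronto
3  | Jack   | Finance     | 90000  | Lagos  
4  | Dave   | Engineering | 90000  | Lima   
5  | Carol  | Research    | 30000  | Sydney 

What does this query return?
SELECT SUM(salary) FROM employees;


SUM(salary) = 50000 + 30000 + 90000 + 90000 + 30000 = 290000

290000


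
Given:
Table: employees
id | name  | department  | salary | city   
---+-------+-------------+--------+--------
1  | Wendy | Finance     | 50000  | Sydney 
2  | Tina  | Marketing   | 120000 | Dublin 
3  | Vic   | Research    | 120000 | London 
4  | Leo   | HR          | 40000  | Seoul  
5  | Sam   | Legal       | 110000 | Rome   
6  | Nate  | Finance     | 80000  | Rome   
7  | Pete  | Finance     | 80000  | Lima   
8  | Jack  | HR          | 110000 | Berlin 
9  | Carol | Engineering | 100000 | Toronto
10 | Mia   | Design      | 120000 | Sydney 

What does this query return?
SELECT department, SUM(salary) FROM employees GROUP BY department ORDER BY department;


Summing salary within each department:
  Design: 120000 = 120000
  Engineering: 100000 = 100000
  Finance: 50000 + 80000 + 80000 = 210000
  HR: 40000 + 110000 = 150000
  Legal: 110000 = 110000
  Marketing: 120000 = 120000
  Research: 120000 = 120000


7 groups:
Design, 120000
Engineering, 100000
Finance, 210000
HR, 150000
Legal, 110000
Marketing, 120000
Research, 120000


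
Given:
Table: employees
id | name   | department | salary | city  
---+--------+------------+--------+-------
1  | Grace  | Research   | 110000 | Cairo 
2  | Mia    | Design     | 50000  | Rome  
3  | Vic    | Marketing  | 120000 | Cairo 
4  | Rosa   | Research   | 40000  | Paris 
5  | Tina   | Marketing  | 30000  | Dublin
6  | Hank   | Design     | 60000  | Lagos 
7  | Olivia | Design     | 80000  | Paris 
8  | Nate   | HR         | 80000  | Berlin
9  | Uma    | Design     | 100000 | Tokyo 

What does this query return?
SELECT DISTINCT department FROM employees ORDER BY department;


All 'department' values (row order): Research, Design, Marketing, Research, Marketing, Design, Design, HR, Design
Removing duplicates leaves 4 unique value(s).

4 values:
Design
HR
Marketing
Research


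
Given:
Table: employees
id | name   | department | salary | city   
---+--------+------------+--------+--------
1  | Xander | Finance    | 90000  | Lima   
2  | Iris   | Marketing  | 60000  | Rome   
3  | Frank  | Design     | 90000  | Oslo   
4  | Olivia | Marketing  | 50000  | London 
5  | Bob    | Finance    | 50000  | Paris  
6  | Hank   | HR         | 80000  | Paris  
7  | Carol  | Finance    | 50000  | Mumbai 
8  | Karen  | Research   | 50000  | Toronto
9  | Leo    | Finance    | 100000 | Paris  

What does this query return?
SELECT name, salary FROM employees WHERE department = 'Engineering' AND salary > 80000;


Filtering: department = 'Engineering' AND salary > 80000
Matching: 0 rows

Empty result set (0 rows)


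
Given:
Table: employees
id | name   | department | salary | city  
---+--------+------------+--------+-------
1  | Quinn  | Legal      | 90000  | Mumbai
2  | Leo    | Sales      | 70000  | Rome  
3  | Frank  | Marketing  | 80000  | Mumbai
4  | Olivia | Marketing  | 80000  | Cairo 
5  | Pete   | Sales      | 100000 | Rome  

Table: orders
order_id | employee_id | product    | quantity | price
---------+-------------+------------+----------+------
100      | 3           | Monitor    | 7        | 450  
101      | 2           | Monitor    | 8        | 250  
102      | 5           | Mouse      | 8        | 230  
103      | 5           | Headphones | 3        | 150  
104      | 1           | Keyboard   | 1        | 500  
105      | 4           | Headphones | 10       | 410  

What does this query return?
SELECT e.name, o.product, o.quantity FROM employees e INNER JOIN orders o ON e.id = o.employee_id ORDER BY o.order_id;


Joining employees.id = orders.employee_id:
  employee Frank (id=3) -> order Monitor
  employee Leo (id=2) -> order Monitor
  employee Pete (id=5) -> order Mouse
  employee Pete (id=5) -> order Headphones
  employee Quinn (id=1) -> order Keyboard
  employee Olivia (id=4) -> order Headphones


6 rows:
Frank, Monitor, 7
Leo, Monitor, 8
Pete, Mouse, 8
Pete, Headphones, 3
Quinn, Keyboard, 1
Olivia, Headphones, 10


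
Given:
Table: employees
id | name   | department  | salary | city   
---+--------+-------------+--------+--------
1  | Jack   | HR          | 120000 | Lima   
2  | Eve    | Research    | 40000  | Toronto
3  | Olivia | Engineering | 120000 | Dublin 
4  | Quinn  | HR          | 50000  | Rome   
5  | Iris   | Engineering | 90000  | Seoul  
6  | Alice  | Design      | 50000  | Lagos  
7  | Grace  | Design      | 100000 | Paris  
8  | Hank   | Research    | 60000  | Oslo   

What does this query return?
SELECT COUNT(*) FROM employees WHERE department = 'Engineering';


Counting rows where department = 'Engineering'
  Olivia -> MATCH
  Iris -> MATCH


2


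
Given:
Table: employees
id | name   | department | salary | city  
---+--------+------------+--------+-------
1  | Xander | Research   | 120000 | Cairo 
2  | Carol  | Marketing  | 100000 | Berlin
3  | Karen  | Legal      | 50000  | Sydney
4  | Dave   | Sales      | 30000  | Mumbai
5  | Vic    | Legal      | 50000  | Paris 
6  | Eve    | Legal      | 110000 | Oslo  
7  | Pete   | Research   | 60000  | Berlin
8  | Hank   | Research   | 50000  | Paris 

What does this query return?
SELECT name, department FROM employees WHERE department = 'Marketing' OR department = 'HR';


Filtering: department = 'Marketing' OR 'HR'
Matching: 1 rows

1 rows:
Carol, Marketing


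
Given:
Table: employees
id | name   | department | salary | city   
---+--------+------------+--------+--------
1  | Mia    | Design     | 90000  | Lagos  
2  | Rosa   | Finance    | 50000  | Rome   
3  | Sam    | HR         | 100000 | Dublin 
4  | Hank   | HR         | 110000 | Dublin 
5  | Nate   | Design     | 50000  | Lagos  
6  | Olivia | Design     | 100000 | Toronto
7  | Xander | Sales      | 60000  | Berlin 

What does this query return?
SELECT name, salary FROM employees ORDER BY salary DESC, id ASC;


Sorting by salary DESC, then id ASC for ties

7 rows:
Hank, 110000
Sam, 100000
Olivia, 100000
Mia, 90000
Xander, 60000
Rosa, 50000
Nate, 50000


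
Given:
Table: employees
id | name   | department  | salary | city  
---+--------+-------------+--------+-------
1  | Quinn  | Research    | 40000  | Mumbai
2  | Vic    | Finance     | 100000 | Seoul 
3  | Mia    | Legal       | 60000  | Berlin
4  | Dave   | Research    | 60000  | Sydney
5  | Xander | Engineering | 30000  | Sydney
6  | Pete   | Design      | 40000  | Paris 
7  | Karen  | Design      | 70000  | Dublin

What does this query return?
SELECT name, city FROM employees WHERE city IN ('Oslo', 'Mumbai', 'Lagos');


Filtering: city IN ('Oslo', 'Mumbai', 'Lagos')
Matching: 1 rows

1 rows:
Quinn, Mumbai


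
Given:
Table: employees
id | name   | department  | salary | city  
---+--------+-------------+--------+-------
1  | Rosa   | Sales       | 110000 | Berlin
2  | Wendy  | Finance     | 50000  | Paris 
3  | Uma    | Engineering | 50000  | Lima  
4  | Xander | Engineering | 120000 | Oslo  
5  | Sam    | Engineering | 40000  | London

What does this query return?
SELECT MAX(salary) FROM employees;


Salaries: 110000, 50000, 50000, 120000, 40000
MAX = 120000

120000


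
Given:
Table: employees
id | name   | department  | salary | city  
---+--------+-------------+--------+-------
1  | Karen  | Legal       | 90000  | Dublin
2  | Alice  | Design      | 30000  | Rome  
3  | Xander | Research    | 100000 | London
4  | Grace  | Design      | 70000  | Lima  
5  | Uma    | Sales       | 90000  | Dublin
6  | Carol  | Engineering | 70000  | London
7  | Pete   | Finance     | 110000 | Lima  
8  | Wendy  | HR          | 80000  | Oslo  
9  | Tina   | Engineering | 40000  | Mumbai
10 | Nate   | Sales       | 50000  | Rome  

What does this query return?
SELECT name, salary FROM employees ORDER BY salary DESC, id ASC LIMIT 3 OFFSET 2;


Sort by salary DESC (id ASC tiebreak), then skip 2 and take 3
Rows 3 through 5

3 rows:
Karen, 90000
Uma, 90000
Wendy, 80000


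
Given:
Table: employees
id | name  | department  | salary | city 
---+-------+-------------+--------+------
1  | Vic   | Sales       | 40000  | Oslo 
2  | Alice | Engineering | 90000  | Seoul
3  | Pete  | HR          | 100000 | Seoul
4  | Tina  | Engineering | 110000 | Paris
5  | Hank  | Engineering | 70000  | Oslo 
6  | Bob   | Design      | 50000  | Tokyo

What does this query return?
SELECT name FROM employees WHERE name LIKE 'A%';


LIKE 'A%' matches names starting with 'A'
Matching: 1

1 rows:
Alice


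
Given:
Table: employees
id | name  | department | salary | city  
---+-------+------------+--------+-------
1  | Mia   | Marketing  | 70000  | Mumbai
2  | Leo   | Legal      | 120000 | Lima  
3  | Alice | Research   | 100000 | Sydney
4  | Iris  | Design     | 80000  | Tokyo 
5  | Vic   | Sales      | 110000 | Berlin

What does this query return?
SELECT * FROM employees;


SELECT * returns all 5 rows with all columns

5 rows:
1, Mia, Marketing, 70000, Mumbai
2, Leo, Legal, 120000, Lima
3, Alice, Research, 100000, Sydney
4, Iris, Design, 80000, Tokyo
5, Vic, Sales, 110000, Berlin


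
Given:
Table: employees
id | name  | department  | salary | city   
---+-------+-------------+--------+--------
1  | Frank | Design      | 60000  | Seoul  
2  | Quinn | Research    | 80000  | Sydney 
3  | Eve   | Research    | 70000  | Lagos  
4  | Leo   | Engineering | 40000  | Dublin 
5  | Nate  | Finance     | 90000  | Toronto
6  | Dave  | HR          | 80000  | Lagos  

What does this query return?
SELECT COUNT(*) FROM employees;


COUNT(*) counts all rows

6


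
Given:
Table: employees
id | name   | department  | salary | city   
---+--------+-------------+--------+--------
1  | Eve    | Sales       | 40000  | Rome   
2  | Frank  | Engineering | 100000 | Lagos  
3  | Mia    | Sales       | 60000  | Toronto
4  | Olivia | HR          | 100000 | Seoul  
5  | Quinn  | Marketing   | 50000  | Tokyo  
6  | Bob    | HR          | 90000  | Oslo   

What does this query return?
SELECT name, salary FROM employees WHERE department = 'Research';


Filtering: department = 'Research'
Matching rows: 0

Empty result set (0 rows)


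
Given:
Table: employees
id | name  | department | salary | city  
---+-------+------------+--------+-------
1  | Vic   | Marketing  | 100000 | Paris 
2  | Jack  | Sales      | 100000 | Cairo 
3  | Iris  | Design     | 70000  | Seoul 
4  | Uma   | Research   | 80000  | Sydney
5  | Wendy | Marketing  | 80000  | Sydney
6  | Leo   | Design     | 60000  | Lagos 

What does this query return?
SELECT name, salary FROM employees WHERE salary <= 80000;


Filtering: salary <= 80000
Matching: 4 rows

4 rows:
Iris, 70000
Uma, 80000
Wendy, 80000
Leo, 60000


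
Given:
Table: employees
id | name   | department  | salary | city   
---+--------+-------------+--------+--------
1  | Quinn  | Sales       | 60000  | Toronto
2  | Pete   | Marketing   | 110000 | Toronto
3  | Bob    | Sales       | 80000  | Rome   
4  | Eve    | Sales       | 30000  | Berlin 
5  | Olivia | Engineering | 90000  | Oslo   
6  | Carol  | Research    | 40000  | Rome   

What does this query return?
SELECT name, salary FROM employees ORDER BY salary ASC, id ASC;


Sorting by salary ASC, then id ASC for ties

6 rows:
Eve, 30000
Carol, 40000
Quinn, 60000
Bob, 80000
Olivia, 90000
Pete, 110000


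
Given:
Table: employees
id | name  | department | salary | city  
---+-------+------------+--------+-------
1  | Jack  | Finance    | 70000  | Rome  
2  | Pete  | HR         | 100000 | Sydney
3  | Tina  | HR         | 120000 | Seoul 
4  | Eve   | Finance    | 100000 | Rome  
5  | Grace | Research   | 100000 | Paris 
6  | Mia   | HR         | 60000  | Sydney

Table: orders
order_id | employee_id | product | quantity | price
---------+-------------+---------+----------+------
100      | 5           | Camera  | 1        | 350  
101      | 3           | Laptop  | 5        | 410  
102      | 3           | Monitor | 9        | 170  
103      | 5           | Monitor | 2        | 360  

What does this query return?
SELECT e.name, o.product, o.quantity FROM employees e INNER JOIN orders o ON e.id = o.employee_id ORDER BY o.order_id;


Joining employees.id = orders.employee_id:
  employee Grace (id=5) -> order Camera
  employee Tina (id=3) -> order Laptop
  employee Tina (id=3) -> order Monitor
  employee Grace (id=5) -> order Monitor


4 rows:
Grace, Camera, 1
Tina, Laptop, 5
Tina, Monitor, 9
Grace, Monitor, 2


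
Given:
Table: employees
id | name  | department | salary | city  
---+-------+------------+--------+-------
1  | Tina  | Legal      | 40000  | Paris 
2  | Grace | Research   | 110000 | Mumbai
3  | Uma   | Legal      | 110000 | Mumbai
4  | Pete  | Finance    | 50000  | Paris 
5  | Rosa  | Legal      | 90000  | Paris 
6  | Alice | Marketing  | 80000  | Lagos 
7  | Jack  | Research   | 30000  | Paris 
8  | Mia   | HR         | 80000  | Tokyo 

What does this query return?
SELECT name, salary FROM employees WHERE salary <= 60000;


Filtering: salary <= 60000
Matching: 3 rows

3 rows:
Tina, 40000
Pete, 50000
Jack, 30000


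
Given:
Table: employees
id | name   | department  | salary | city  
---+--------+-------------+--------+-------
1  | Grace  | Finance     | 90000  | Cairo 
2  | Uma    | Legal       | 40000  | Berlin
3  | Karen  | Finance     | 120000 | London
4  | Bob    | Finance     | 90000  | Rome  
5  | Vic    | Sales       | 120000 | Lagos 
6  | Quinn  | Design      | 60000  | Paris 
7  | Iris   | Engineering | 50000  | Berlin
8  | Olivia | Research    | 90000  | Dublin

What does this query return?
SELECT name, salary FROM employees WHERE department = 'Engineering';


Filtering: department = 'Engineering'
Matching rows: 1

1 rows:
Iris, 50000


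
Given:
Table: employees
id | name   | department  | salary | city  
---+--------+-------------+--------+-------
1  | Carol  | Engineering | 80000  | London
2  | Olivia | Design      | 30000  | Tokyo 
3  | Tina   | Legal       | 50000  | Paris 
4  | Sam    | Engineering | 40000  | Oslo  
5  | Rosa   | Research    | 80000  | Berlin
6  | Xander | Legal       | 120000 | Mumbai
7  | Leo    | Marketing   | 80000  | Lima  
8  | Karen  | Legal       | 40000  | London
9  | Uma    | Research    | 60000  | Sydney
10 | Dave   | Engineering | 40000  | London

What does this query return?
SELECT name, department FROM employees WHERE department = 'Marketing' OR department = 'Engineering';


Filtering: department = 'Marketing' OR 'Engineering'
Matching: 4 rows

4 rows:
Carol, Engineering
Sam, Engineering
Leo, Marketing
Dave, Engineering


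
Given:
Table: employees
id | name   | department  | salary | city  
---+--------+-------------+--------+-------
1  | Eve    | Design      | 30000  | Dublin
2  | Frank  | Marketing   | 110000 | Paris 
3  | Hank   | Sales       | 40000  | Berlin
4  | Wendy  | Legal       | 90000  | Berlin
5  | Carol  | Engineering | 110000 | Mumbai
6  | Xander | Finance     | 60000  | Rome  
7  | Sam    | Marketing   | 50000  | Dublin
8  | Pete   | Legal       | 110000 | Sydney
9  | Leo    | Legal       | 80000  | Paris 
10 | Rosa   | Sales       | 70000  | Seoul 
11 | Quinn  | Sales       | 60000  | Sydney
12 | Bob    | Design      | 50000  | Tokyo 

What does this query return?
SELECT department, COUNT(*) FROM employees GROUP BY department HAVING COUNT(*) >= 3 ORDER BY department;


Groups with count >= 3:
  Legal: 3 -> PASS
  Sales: 3 -> PASS
  Design: 2 -> filtered out
  Engineering: 1 -> filtered out
  Finance: 1 -> filtered out
  Marketing: 2 -> filtered out


2 groups:
Legal, 3
Sales, 3


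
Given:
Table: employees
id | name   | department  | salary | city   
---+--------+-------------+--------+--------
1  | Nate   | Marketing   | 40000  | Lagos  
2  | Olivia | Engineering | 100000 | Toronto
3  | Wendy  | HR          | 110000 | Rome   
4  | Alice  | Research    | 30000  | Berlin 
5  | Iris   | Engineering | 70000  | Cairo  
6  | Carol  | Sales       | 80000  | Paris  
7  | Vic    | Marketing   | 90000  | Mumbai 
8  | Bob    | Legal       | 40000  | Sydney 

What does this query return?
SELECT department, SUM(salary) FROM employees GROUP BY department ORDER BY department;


Summing salary within each department:
  Engineering: 100000 + 70000 = 170000
  HR: 110000 = 110000
  Legal: 40000 = 40000
  Marketing: 40000 + 90000 = 130000
  Research: 30000 = 30000
  Sales: 80000 = 80000


6 groups:
Engineering, 170000
HR, 110000
Legal, 40000
Marketing, 130000
Research, 30000
Sales, 80000


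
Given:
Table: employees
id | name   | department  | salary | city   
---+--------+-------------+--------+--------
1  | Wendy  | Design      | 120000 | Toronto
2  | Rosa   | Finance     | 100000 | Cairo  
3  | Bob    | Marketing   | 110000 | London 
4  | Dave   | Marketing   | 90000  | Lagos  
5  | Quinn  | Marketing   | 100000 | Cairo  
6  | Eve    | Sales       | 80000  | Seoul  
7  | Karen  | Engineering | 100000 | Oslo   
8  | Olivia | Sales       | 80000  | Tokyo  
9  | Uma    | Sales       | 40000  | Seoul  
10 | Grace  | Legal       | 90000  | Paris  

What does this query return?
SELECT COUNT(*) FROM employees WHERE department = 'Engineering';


Counting rows where department = 'Engineering'
  Karen -> MATCH


1


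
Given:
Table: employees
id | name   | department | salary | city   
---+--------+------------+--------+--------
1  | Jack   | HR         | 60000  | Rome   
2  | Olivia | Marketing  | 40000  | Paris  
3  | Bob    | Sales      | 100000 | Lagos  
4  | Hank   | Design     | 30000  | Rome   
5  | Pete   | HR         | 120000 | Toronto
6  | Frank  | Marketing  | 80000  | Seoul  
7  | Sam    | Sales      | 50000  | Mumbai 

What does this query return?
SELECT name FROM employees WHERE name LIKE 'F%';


LIKE 'F%' matches names starting with 'F'
Matching: 1

1 rows:
Frank


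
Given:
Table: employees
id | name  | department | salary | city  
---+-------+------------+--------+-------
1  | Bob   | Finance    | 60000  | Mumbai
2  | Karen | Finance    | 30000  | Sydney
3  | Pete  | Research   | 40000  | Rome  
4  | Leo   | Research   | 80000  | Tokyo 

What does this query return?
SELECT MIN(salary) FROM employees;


Salaries: 60000, 30000, 40000, 80000
MIN = 30000

30000


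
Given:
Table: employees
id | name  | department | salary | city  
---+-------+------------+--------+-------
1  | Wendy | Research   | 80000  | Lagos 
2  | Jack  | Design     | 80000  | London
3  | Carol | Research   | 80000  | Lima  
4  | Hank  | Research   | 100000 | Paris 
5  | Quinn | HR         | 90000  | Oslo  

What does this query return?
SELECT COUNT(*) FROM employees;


COUNT(*) counts all rows

5


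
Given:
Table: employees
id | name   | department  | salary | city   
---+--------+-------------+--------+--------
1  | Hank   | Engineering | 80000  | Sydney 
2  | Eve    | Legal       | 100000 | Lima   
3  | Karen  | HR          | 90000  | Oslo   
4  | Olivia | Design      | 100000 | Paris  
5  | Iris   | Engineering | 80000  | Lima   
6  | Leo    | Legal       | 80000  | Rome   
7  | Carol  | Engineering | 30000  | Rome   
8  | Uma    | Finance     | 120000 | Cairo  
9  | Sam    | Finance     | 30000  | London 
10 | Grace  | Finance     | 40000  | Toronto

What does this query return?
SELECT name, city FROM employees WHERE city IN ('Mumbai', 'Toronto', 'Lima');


Filtering: city IN ('Mumbai', 'Toronto', 'Lima')
Matching: 3 rows

3 rows:
Eve, Lima
Iris, Lima
Grace, Toronto


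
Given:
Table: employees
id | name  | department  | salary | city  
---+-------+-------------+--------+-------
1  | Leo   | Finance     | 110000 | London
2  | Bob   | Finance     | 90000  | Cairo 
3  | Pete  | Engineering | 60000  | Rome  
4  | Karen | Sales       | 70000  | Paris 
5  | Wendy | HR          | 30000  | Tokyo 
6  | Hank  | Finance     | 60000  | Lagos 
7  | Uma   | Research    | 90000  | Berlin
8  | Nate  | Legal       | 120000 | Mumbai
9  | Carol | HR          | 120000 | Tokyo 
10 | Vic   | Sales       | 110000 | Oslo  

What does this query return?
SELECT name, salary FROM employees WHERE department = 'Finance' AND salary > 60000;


Filtering: department = 'Finance' AND salary > 60000
Matching: 2 rows

2 rows:
Leo, 110000
Bob, 90000


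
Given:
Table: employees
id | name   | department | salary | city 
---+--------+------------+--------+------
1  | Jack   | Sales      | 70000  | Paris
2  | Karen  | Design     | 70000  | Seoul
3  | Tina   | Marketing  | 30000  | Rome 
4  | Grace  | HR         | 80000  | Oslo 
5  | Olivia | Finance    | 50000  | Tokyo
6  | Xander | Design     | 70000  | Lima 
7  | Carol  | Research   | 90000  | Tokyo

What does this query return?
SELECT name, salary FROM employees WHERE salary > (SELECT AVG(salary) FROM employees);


Subquery: AVG(salary) = 65714.29
Filtering: salary > 65714.29
  Jack (70000) -> MATCH
  Karen (70000) -> MATCH
  Grace (80000) -> MATCH
  Xander (70000) -> MATCH
  Carol (90000) -> MATCH


5 rows:
Jack, 70000
Karen, 70000
Grace, 80000
Xander, 70000
Carol, 90000


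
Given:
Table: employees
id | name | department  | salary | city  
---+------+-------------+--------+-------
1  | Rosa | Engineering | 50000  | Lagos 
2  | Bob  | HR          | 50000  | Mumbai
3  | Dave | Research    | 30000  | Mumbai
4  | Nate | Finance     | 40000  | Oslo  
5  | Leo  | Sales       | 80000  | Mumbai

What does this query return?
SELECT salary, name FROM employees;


Projecting columns: salary, name

5 rows:
50000, Rosa
50000, Bob
30000, Dave
40000, Nate
80000, Leo
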